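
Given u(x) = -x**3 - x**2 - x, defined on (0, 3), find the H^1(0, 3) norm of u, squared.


||u||_{H^1}^2 = 107949/70

The H^1 norm (squared) on an interval (0, L) is
  ||u||_{H^1}^2 = ∫_0^L u(x)^2 dx + ∫_0^L u'(x)^2 dx.
Compute u'(x) = -3*x**2 - 2*x - 1.
Then u(x)^2 = x**6 + 2*x**5 + 3*x**4 + 2*x**3 + x**2 and u'(x)^2 = 9*x**4 + 12*x**3 + 10*x**2 + 4*x + 1.
Integrate each monomial from 0 to 3 using ∫_0^3 c·x^n dx = c·3^(n+1)/(n+1):
  ∫_0^3 u(x)^2 dx = ∫_0^3 (x^6 + 2*x^5 + 3*x^4 + 2*x^3 + x^2) dx. Term by term:
    ∫_0^3 x^6 dx = 2187/7;  ∫_0^3 2*x^5 dx = 243;  ∫_0^3 3*x^4 dx = 729/5;
    ∫_0^3 2*x^3 dx = 81/2;  ∫_0^3 x^2 dx = 9.
  Sum: 2187/7 + 243 + 729/5 + 81/2 + 9 = 52551/70.
  ∫_0^3 u'(x)^2 dx = ∫_0^3 (9*x^4 + 12*x^3 + 10*x^2 + 4*x + 1) dx. Term by term:
    ∫_0^3 9*x^4 dx = 2187/5;  ∫_0^3 12*x^3 dx = 243;  ∫_0^3 10*x^2 dx = 90;
    ∫_0^3 4*x dx = 18;  ∫_0^3 1 dx = 3.
  Sum: 2187/5 + 243 + 90 + 18 + 3 = 3957/5.
Adding: ||u||_{H^1}^2 = 52551/70 + 3957/5 = 107949/70.


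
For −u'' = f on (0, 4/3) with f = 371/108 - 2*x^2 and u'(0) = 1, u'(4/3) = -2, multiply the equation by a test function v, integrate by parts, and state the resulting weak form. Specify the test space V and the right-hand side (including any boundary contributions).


V = H^1(0, 4/3) (v unrestricted at boundary; u is determined up to an additive constant); weak form: ∫_0^4/3 u'v' dx = ∫_0^4/3 (371/108 - 2*x^2) v dx − 2·v(4/3) − v(0) for all v ∈ V.

Multiply both sides by a test function v and integrate from 0 to 4/3:
  ∫_0^4/3 −u''(x) v(x) dx = ∫_0^4/3 f(x) v(x) dx.
Integrate the LHS by parts once:
  ∫_0^4/3 −u'' v dx = −[u'(x) v(x)]_0^4/3 + ∫_0^4/3 u'(x) v'(x) dx.
Thus ∫_0^4/3 u'(x) v'(x) dx = ∫_0^4/3 f(x) v(x) dx + [u'(x) v(x)]_0^4/3.
Choose V so that boundary terms are either known or forced to vanish.
u has inhomogeneous Neumann u'(0) = 1, u'(4/3) = -2. [u' v]_0^4/3 = (-2)·v(4/3) − (1)·v(0) = − 2·v(4/3) − v(0). Take V = H^1(0, 4/3); boundary term becomes part of RHS.
Weak formulation: find u (satisfying any essential BC) such that ∫_0^4/3 u'(x) v'(x) dx = ∫_0^4/3 f v dx − 2·v(4/3) − v(0) for all v ∈ V (Neumann data are natural BCs: they enter the RHS as boundary terms).
Substituting f(x) = 371/108 - 2*x^2, the right-hand side is ∫_0^4/3 (371/108 - 2*x^2) v dx − 2·v(4/3) − v(0).
Compatibility check (pure Neumann): taking v ≡ 1 ∈ V gives 0 = ∫_0^4/3 f dx + (-2) − (1), i.e. ∫_0^4/3 f dx must equal u'(0) − u'(4/3) = 3. Indeed ∫_0^4/3 (371/108 - 2*x^2) dx = 3, so the data are compatible. The solution is then unique only up to an additive constant (fix it e.g. by requiring ∫_0^4/3 u dx = 0).


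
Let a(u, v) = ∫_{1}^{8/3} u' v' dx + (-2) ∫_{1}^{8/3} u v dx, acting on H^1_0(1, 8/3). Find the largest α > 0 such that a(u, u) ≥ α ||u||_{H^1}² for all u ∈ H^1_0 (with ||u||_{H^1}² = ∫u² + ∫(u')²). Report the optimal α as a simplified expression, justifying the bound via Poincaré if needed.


α = (-50 + 9*π^2)/(25 + 9*π^2)

Coercivity of a(·,·) on H^1_0(1, 8/3) means a(u, u) ≥ α ||u||_{H^1}² for every u ∈ H^1_0.
The interval has length L = 5/3, and Poincaré/coercivity depend only on L. Here a(u, u) = ∫(u')² + (-2)·∫u².
Here c = -2 < 0 with |c| < (π/L)² = 9*π^2/25, so coercivity still holds. The condition a(u,u) ≥ α||u||_{H^1}² reads (1−α)∫(u')² ≥ (α−c)∫u². Any admissible α is ≤ 1 (rapidly oscillating u have ∫u²/∫(u')² → 0), and α = 1 would force 0 ≥ (1−c)∫u², impossible since c < 1; so 1−α > 0. By the sharp Poincaré inequality on H^1_0 of an interval of length L, ∫(u')² ≥ (π/L)²∫u² with equality for the first sine mode sin(π(x−x₀)/L) (x₀ the left endpoint), so the inequality holds for all u iff (1−α)(π/L)² ≥ α − c, i.e. α ≤ ((π/L)² + c)/((π/L)² + 1) = (1 + c(L/π)²)/(1 + (L/π)²). (Direct route, valid since c ≤ 0: Poincaré gives c∫u² ≥ c(L/π)²∫(u')², so a(u,u) ≥ (1 + c(L/π)²)∫(u')², while ||u||_{H^1}² ≤ (1 + (L/π)²)∫(u')²; dividing yields the same α.) With (π/L)² = 9*π^2/25 and c = -2, the largest admissible constant is α = ((π/L)² + c)/((π/L)² + 1).
Simplifying, α = (-50 + 9*π^2)/(25 + 9*π^2).


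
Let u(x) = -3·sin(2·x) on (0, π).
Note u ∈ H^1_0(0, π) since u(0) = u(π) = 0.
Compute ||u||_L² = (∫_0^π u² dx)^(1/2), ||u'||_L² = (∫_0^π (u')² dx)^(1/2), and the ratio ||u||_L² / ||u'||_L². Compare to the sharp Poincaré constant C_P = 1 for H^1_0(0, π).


||u||_L² / ||u'||_L² = 1/2 < C_P = 1.

u(x) = -3·sin(2·x), so u'(x) = -6*cos(2*x).
Writing u(x) = A·sin(kπx/L) with A = -3 and k = 2, use ∫_0^L sin²(kπx/L) dx = L/2 and ∫_0^L cos²(kπx/L) dx = L/2.
u² = 9·sin²(2·x) and (u')² = 36·cos²(2·x), and each of sin², cos² integrates to L/2 = π/2 over (0, π).
∫_0^π u² dx = 9*π/2, so ||u||_L² = 3*sqrt(2)*sqrt(π)/2.
∫_0^π (u')² dx = 18*π, so ||u'||_L² = 3*sqrt(2)*sqrt(π).
Ratio ||u||_L² / ||u'||_L² = 1/2.
Sharp Poincaré constant on H^1_0(0, π) is C_P = L/π = 1, achieved by sin(x).
This is the k = 2 harmonic; the ratio L/(kπ) is strictly less than C_P = L/π, consistent with the sharp inequality ||u||_L² ≤ C_P ||u'||_L².


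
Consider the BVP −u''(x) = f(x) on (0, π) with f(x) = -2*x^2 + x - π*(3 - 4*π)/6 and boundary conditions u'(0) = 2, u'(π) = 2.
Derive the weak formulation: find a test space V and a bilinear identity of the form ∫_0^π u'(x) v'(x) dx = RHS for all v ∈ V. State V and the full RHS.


V = H^1(0, π) (v unrestricted at boundary; u is determined up to an additive constant); weak form: ∫_0^π u'v' dx = ∫_0^π (-2*x^2 + x - π*(3 - 4*π)/6) v dx + 2·v(π) − 2·v(0) for all v ∈ V.

Multiply both sides by a test function v and integrate from 0 to π:
  ∫_0^π −u''(x) v(x) dx = ∫_0^π f(x) v(x) dx.
Integrate the LHS by parts once:
  ∫_0^π −u'' v dx = −[u'(x) v(x)]_0^π + ∫_0^π u'(x) v'(x) dx.
Thus ∫_0^π u'(x) v'(x) dx = ∫_0^π f(x) v(x) dx + [u'(x) v(x)]_0^π.
Choose V so that boundary terms are either known or forced to vanish.
u has inhomogeneous Neumann u'(0) = 2, u'(π) = 2. [u' v]_0^π = (2)·v(π) − (2)·v(0) = 2·v(π) − 2·v(0). Take V = H^1(0, π); boundary term becomes part of RHS.
Weak formulation: find u (satisfying any essential BC) such that ∫_0^π u'(x) v'(x) dx = ∫_0^π f v dx + 2·v(π) − 2·v(0) for all v ∈ V (Neumann data are natural BCs: they enter the RHS as boundary terms).
Substituting f(x) = -2*x^2 + x - π*(3 - 4*π)/6, the right-hand side is ∫_0^π (-2*x^2 + x - π*(3 - 4*π)/6) v dx + 2·v(π) − 2·v(0).
Compatibility check (pure Neumann): taking v ≡ 1 ∈ V gives 0 = ∫_0^π f dx + (2) − (2), i.e. ∫_0^π f dx must equal u'(0) − u'(π) = 0. Indeed ∫_0^π (-2*x^2 + x - π*(3 - 4*π)/6) dx = 0, so the data are compatible. The solution is then unique only up to an additive constant (fix it e.g. by requiring ∫_0^π u dx = 0).


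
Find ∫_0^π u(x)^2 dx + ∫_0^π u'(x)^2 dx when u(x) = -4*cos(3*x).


||u||_{H^1(0,π)}^2 = 80*π

u'(x) = 12*sin(3*x).
Expand u² and (u')² and integrate term by term on (0, π), using: for integers n ≥ 1, ∫_0^π sin²(nx) dx = ∫_0^π cos²(nx) dx = π/2; for n ≠ n', ∫_0^π sin(nx)sin(n'x) dx = ∫_0^π cos(nx)cos(n'x) dx = 0; and by product-to-sum, ∫_0^π sin(nx)cos(n'x) dx = ½∫_0^π [sin((n+n')x) + sin((n−n')x)] dx, which is 0 when n+n' is even and 2n/(n²−n'²) when n+n' is odd (it need not vanish on (0, π)).
  u² squared terms: (-4)²·∫cos(3x)² dx = 16·π/2 = 8*π.
  So ∫_0^π u² dx = 8*π.
  (u')² squared terms: (12)²·∫sin(3x)² dx = 144·π/2 = 72*π.
  So ∫_0^π (u')² dx = 72*π.
||u||_{H^1}^2 = (8*π) + (72*π) = 80*π.


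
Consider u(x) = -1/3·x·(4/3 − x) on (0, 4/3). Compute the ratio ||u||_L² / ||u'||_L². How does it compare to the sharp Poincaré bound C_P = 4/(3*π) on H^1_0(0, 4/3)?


||u||_L² / ||u'||_L² = 2*sqrt(10)/15 < C_P = 4/(3*π).

u(x) = -1/3·x·(4/3 − x), so u'(x) = 2*x/3 - 4/9.
u(x) = -1/3·x·(4/3 − x) vanishes at x = 0 and x = 4/3, so u ∈ H^1_0(0, 4/3). Differentiate via the product rule and integrate the resulting polynomials term by term.
  ∫_0^4/3 u² dx = ∫_0^4/3 (x^4/9 - 8*x^3/27 + 16*x^2/81) dx. Term by term:
    ∫_0^4/3 x^4/9 dx = 1024/10935;  ∫_0^4/3 -8*x^3/27 dx = -512/2187;  ∫_0^4/3 16*x^2/81 dx = 1024/6561.
  Sum: 1024/10935 − 512/2187 + 1024/6561 = 512/32805.
  ∫_0^4/3 (u')² dx = ∫_0^4/3 (4*x^2/9 - 16*x/27 + 16/81) dx. Term by term:
    ∫_0^4/3 4*x^2/9 dx = 256/729;  ∫_0^4/3 -16*x/27 dx = -128/243;  ∫_0^4/3 16/81 dx = 64/243.
  Sum: 256/729 − 128/243 + 64/243 = 64/729.
∫_0^4/3 u² dx = 512/32805, so ||u||_L² = 16*sqrt(10)/405.
∫_0^4/3 (u')² dx = 64/729, so ||u'||_L² = 8/27.
Ratio ||u||_L² / ||u'||_L² = 2*sqrt(10)/15.
Sharp Poincaré constant on H^1_0(0, 4/3) is C_P = L/π = 4/(3*π), achieved by sin(3*π/4·x).
A polynomial bump cannot attain the sharp Poincaré constant (only the first sine eigenfunction does), so the ratio is strictly less than C_P, consistent with ||u||_L² ≤ C_P ||u'||_L².


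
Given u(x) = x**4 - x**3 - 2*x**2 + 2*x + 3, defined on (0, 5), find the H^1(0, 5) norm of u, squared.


||u||_{H^1}^2 = 54448655/252

The H^1 norm (squared) on an interval (0, L) is
  ||u||_{H^1}^2 = ∫_0^L u(x)^2 dx + ∫_0^L u'(x)^2 dx.
Compute u'(x) = 4*x**3 - 3*x**2 - 4*x + 2.
Then u(x)^2 = x**8 - 2*x**7 - 3*x**6 + 8*x**5 + 6*x**4 - 14*x**3 - 8*x**2 + 12*x + 9 and u'(x)^2 = 16*x**6 - 24*x**5 - 23*x**4 + 40*x**3 + 4*x**2 - 16*x + 4.
Integrate each monomial from 0 to 5 using ∫_0^5 c·x^n dx = c·5^(n+1)/(n+1):
  ∫_0^5 u(x)^2 dx = ∫_0^5 (x^8 - 2*x^7 - 3*x^6 + 8*x^5 + 6*x^4 - 14*x^3 - 8*x^2 + 12*x + 9) dx. Term by term:
    ∫_0^5 x^8 dx = 1953125/9;  ∫_0^5 -2*x^7 dx = -390625/4;  ∫_0^5 -3*x^6 dx = -234375/7;
    ∫_0^5 8*x^5 dx = 62500/3;  ∫_0^5 6*x^4 dx = 3750;  ∫_0^5 -14*x^3 dx = -4375/2;
    ∫_0^5 -8*x^2 dx = -1000/3;  ∫_0^5 12*x dx = 150;  ∫_0^5 9 dx = 45.
  Sum: 1953125/9 − 390625/4 − 234375/7 + 62500/3 + 3750 − 4375/2 − 1000/3 + 150 + 45 = 27249515/252.
  ∫_0^5 u'(x)^2 dx = ∫_0^5 (16*x^6 - 24*x^5 - 23*x^4 + 40*x^3 + 4*x^2 - 16*x + 4) dx. Term by term:
    ∫_0^5 16*x^6 dx = 1250000/7;  ∫_0^5 -24*x^5 dx = -62500;  ∫_0^5 -23*x^4 dx = -14375;
    ∫_0^5 40*x^3 dx = 6250;  ∫_0^5 4*x^2 dx = 500/3;  ∫_0^5 -16*x dx = -200;
    ∫_0^5 4 dx = 20.
  Sum: 1250000/7 − 62500 − 14375 + 6250 + 500/3 − 200 + 20 = 2266595/21.
Adding: ||u||_{H^1}^2 = 27249515/252 + 2266595/21 = 54448655/252.


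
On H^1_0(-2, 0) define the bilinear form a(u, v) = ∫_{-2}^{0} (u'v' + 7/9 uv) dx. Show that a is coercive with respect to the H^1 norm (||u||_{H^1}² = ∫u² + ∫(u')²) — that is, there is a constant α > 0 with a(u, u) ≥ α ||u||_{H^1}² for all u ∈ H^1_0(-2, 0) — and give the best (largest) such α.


α = (28/9 + π^2)/(4 + π^2)

Coercivity of a(·,·) on H^1_0(-2, 0) means a(u, u) ≥ α ||u||_{H^1}² for every u ∈ H^1_0.
The interval has length L = 2, and Poincaré/coercivity depend only on L. Here a(u, u) = ∫(u')² + (7/9)·∫u².
Here 0 < c = 7/9 < 1. The condition a(u,u) ≥ α||u||_{H^1}² reads (1−α)∫(u')² ≥ (α−c)∫u². Any admissible α is ≤ 1 (rapidly oscillating u have ∫u²/∫(u')² → 0), and α = 1 would force 0 ≥ (1−c)∫u², impossible since c < 1; so 1−α > 0. By the sharp Poincaré inequality on H^1_0 of an interval of length L, ∫(u')² ≥ (π/L)²∫u² with equality for the first sine mode sin(π(x−x₀)/L) (x₀ the left endpoint), so the inequality holds for all u iff (1−α)(π/L)² ≥ α − c, i.e. α ≤ ((π/L)² + c)/((π/L)² + 1) = (1 + c(L/π)²)/(1 + (L/π)²). With (π/L)² = π^2/4 and c = 7/9, the largest admissible constant is α = ((π/L)² + c)/((π/L)² + 1).
Simplifying, α = (28/9 + π^2)/(4 + π^2).


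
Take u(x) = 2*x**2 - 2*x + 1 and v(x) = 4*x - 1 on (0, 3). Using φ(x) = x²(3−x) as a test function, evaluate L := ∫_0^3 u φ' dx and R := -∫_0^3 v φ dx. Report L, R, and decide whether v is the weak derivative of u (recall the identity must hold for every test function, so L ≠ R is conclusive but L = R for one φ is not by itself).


LHS = -351/10, RHS = -837/20. No, v is not the weak derivative of u.

u(x) = 2*x**2 - 2*x + 1, classical derivative u'(x) = 4*x - 2.
φ(x) = x²(3−x), so φ'(x) = 3*x*(2 - x).
Note φ(0) = φ(3) = 0, so the boundary term u·φ vanishes.
LHS = ∫_0^3 u(x) φ'(x) dx = ∫_0^3 (-6*x^4 + 18*x^3 - 15*x^2 + 6*x) dx. Term by term:
  ∫_0^3 -6*x^4 dx = -1458/5;  ∫_0^3 18*x^3 dx = 729/2;  ∫_0^3 -15*x^2 dx = -135;
  ∫_0^3 6*x dx = 27.
Sum: -1458/5 + 729/2 − 135 + 27 = -351/10.
So LHS = -351/10.
∫_0^3 v(x) φ(x) dx = ∫_0^3 (-4*x^4 + 13*x^3 - 3*x^2) dx. Term by term:
  ∫_0^3 -4*x^4 dx = -972/5;  ∫_0^3 13*x^3 dx = 1053/4;  ∫_0^3 -3*x^2 dx = -27.
Sum: -972/5 + 1053/4 − 27 = 837/20.
So RHS = -∫_0^3 v(x) φ(x) dx = -837/20.
LHS − RHS = 27/4 ≠ 0, so the identity fails.
(For a valid weak derivative the identity must hold for EVERY test function, in particular this one. The failure shows v is NOT the weak derivative of u.)
Correct weak derivative would be u'(x) = 4*x - 2.


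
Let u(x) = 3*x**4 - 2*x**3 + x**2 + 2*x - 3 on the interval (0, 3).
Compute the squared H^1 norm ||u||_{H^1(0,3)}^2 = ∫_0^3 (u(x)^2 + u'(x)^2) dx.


||u||_{H^1}^2 = 449319/10

The H^1 norm (squared) on an interval (0, L) is
  ||u||_{H^1}^2 = ∫_0^L u(x)^2 dx + ∫_0^L u'(x)^2 dx.
Compute u'(x) = 12*x**3 - 6*x**2 + 2*x + 2.
Then u(x)^2 = 9*x**8 - 12*x**7 + 10*x**6 + 8*x**5 - 25*x**4 + 16*x**3 - 2*x**2 - 12*x + 9 and u'(x)^2 = 144*x**6 - 144*x**5 + 84*x**4 + 24*x**3 - 20*x**2 + 8*x + 4.
Integrate each monomial from 0 to 3 using ∫_0^3 c·x^n dx = c·3^(n+1)/(n+1):
  ∫_0^3 u(x)^2 dx = ∫_0^3 (9*x^8 - 12*x^7 + 10*x^6 + 8*x^5 - 25*x^4 + 16*x^3 - 2*x^2 - 12*x + 9) dx. Term by term:
    ∫_0^3 9*x^8 dx = 19683;  ∫_0^3 -12*x^7 dx = -19683/2;  ∫_0^3 10*x^6 dx = 21870/7;
    ∫_0^3 8*x^5 dx = 972;  ∫_0^3 -25*x^4 dx = -1215;  ∫_0^3 16*x^3 dx = 324;
    ∫_0^3 -2*x^2 dx = -18;  ∫_0^3 -12*x dx = -54;  ∫_0^3 9 dx = 27.
  Sum: 19683 − 19683/2 + 21870/7 + 972 − 1215 + 324 − 18 − 54 + 27 = 182025/14.
  ∫_0^3 u'(x)^2 dx = ∫_0^3 (144*x^6 - 144*x^5 + 84*x^4 + 24*x^3 - 20*x^2 + 8*x + 4) dx. Term by term:
    ∫_0^3 144*x^6 dx = 314928/7;  ∫_0^3 -144*x^5 dx = -17496;  ∫_0^3 84*x^4 dx = 20412/5;
    ∫_0^3 24*x^3 dx = 486;  ∫_0^3 -20*x^2 dx = -180;  ∫_0^3 8*x dx = 36;
    ∫_0^3 4 dx = 12.
  Sum: 314928/7 − 17496 + 20412/5 + 486 − 180 + 36 + 12 = 1117554/35.
Adding: ||u||_{H^1}^2 = 182025/14 + 1117554/35 = 449319/10.


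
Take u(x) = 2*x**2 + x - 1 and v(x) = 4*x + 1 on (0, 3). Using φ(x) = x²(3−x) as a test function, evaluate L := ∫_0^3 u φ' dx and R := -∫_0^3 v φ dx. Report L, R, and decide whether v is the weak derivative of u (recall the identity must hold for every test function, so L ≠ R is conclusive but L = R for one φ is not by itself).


LHS = -1107/20, RHS = -1107/20. Yes, v = u' weakly.

u(x) = 2*x**2 + x - 1, classical derivative u'(x) = 4*x + 1.
φ(x) = x²(3−x), so φ'(x) = 3*x*(2 - x).
Note φ(0) = φ(3) = 0, so the boundary term u·φ vanishes.
LHS = ∫_0^3 u(x) φ'(x) dx = ∫_0^3 (-6*x^4 + 9*x^3 + 9*x^2 - 6*x) dx. Term by term:
  ∫_0^3 -6*x^4 dx = -1458/5;  ∫_0^3 9*x^3 dx = 729/4;  ∫_0^3 9*x^2 dx = 81;
  ∫_0^3 -6*x dx = -27.
Sum: -1458/5 + 729/4 + 81 − 27 = -1107/20.
So LHS = -1107/20.
∫_0^3 v(x) φ(x) dx = ∫_0^3 (-4*x^4 + 11*x^3 + 3*x^2) dx. Term by term:
  ∫_0^3 -4*x^4 dx = -972/5;  ∫_0^3 11*x^3 dx = 891/4;  ∫_0^3 3*x^2 dx = 27.
Sum: -972/5 + 891/4 + 27 = 1107/20.
So RHS = -∫_0^3 v(x) φ(x) dx = -1107/20.
LHS = RHS, so the identity holds for this test φ.
Moreover u is smooth here and v(x) = u'(x) = 4*x + 1 pointwise, so the identity holds for every test function. Hence v is the weak derivative of u.


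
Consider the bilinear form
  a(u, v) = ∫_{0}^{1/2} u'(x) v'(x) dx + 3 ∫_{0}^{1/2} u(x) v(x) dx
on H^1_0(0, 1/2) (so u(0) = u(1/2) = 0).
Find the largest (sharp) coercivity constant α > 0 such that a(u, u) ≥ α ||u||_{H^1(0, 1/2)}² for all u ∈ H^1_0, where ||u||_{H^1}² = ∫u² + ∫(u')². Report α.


α = 1

Coercivity of a(·,·) on H^1_0(0, 1/2) means a(u, u) ≥ α ||u||_{H^1}² for every u ∈ H^1_0.
The interval has length L = 1/2, and Poincaré/coercivity depend only on L. Here a(u, u) = ∫(u')² + (3)·∫u².
Here c = 3 ≥ 1, so a(u,u) = ∫(u')² + c∫u² ≥ ∫(u')² + ∫u² = ||u||_{H^1}², i.e. α = 1 works. No larger α is possible: a(u,u) ≥ α||u||_{H^1}² means (1−α)∫(u')² ≥ (α−c)∫u², and for the modes u_n = sin(nπ(x−x₀)/L) (x₀ the left endpoint) one has ∫u_n²/∫(u_n')² = (L/(nπ))² → 0, so a(u_n,u_n)/||u_n||_{H^1}² → 1. Hence the optimal constant is α = 1.
Therefore α = 1.


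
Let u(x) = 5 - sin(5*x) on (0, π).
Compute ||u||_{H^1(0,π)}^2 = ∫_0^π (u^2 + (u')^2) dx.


||u||_{H^1(0,π)}^2 = -4 + 38*π

u'(x) = -5*cos(5*x).
Expand u² and (u')² and integrate term by term on (0, π), using: for integers n ≥ 1, ∫_0^π sin²(nx) dx = ∫_0^π cos²(nx) dx = π/2; for n ≠ n', ∫_0^π sin(nx)sin(n'x) dx = ∫_0^π cos(nx)cos(n'x) dx = 0; and by product-to-sum, ∫_0^π sin(nx)cos(n'x) dx = ½∫_0^π [sin((n+n')x) + sin((n−n')x)] dx, which is 0 when n+n' is even and 2n/(n²−n'²) when n+n' is odd (it need not vanish on (0, π)). For the constant mode: ∫_0^π 1 dx = π, ∫_0^π cos(nx) dx = 0, ∫_0^π sin(nx) dx = (1−(−1)^n)/n.
  u² squared terms: (5)²·∫1 dx = 25·π = 25*π;  (-1)²·∫sin(5x)² dx = 1·π/2 = π/2.
  u² cross terms: 2·(5)·(-1)·∫1·sin(5x) dx = -10·(2/5) = -4.
  So ∫_0^π u² dx = 25*π + π/2 − 4 = -4 + 51*π/2.
  (u')² squared terms: (-5)²·∫cos(5x)² dx = 25·π/2 = 25*π/2.
  So ∫_0^π (u')² dx = 25*π/2.
||u||_{H^1}^2 = (-4 + 51*π/2) + (25*π/2) = -4 + 38*π.


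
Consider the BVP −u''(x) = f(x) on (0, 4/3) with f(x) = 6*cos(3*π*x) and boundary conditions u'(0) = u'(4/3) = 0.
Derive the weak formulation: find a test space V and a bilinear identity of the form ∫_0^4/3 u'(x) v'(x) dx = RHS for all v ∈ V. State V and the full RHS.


V = H^1(0, 4/3) (no boundary constraint on v; u is determined up to an additive constant); weak form: ∫_0^4/3 u'v' dx = ∫_0^4/3 (6*cos(3*π*x)) v dx for all v ∈ V.

Multiply both sides by a test function v and integrate from 0 to 4/3:
  ∫_0^4/3 −u''(x) v(x) dx = ∫_0^4/3 f(x) v(x) dx.
Integrate the LHS by parts once:
  ∫_0^4/3 −u'' v dx = −[u'(x) v(x)]_0^4/3 + ∫_0^4/3 u'(x) v'(x) dx.
Thus ∫_0^4/3 u'(x) v'(x) dx = ∫_0^4/3 f(x) v(x) dx + [u'(x) v(x)]_0^4/3.
Choose V so that boundary terms are either known or forced to vanish.
u has homogeneous Neumann: u'(0) = u'(4/3) = 0. So [u' v]_0^4/3 = 0·v(4/3) − 0·v(0) = 0 for any v; take V = H^1(0, 4/3).
Weak formulation: find u (satisfying any essential BC) such that ∫_0^4/3 u'(x) v'(x) dx = ∫_0^4/3 f v dx for all v ∈ V (homogeneous Neumann, so boundary terms vanish).
Substituting f(x) = 6*cos(3*π*x), the right-hand side is ∫_0^4/3 (6*cos(3*π*x)) v dx.
Compatibility check (pure Neumann): taking v ≡ 1 ∈ V gives 0 = ∫_0^4/3 f dx + (0) − (0), i.e. ∫_0^4/3 f dx must equal u'(0) − u'(4/3) = 0. Indeed ∫_0^4/3 (6*cos(3*π*x)) dx = 0, so the data are compatible. The solution is then unique only up to an additive constant (fix it e.g. by requiring ∫_0^4/3 u dx = 0).


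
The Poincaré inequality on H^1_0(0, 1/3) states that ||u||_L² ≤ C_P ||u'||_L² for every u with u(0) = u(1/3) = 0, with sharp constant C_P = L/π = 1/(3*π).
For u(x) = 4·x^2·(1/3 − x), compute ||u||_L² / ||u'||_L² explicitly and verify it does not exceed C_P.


||u||_L² / ||u'||_L² = sqrt(14)/42 < C_P = 1/(3*π).

u(x) = 4·x^2·(1/3 − x), so u'(x) = 4*x*(2 - 9*x)/3.
u(x) = 4·x^2·(1/3 − x) vanishes at x = 0 and x = 1/3, so u ∈ H^1_0(0, 1/3). Differentiate via the product rule and integrate the resulting polynomials term by term.
  ∫_0^1/3 u² dx = ∫_0^1/3 (16*x^6 - 32*x^5/3 + 16*x^4/9) dx. Term by term:
    ∫_0^1/3 16*x^6 dx = 16/15309;  ∫_0^1/3 -32*x^5/3 dx = -16/6561;  ∫_0^1/3 16*x^4/9 dx = 16/10935.
  Sum: 16/15309 − 16/6561 + 16/10935 = 16/229635.
  ∫_0^1/3 (u')² dx = ∫_0^1/3 (144*x^4 - 64*x^3 + 64*x^2/9) dx. Term by term:
    ∫_0^1/3 144*x^4 dx = 16/135;  ∫_0^1/3 -64*x^3 dx = -16/81;  ∫_0^1/3 64*x^2/9 dx = 64/729.
  Sum: 16/135 − 16/81 + 64/729 = 32/3645.
∫_0^1/3 u² dx = 16/229635, so ||u||_L² = 4*sqrt(35)/2835.
∫_0^1/3 (u')² dx = 32/3645, so ||u'||_L² = 4*sqrt(10)/135.
Ratio ||u||_L² / ||u'||_L² = sqrt(14)/42.
Sharp Poincaré constant on H^1_0(0, 1/3) is C_P = L/π = 1/(3*π), achieved by sin(3*π·x).
A polynomial bump cannot attain the sharp Poincaré constant (only the first sine eigenfunction does), so the ratio is strictly less than C_P, consistent with ||u||_L² ≤ C_P ||u'||_L².


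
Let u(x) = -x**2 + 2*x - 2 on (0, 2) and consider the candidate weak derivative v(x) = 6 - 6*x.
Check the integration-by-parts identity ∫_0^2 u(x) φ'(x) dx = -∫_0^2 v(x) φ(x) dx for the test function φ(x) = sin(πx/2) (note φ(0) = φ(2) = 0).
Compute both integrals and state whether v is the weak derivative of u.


LHS = 0, RHS = 0. No, v is not the weak derivative of u.

u(x) = -x**2 + 2*x - 2, classical derivative u'(x) = 2 - 2*x.
φ(x) = sin(πx/2), so φ'(x) = π*cos(π*x/2)/2.
Note φ(0) = φ(2) = 0, so the boundary term u·φ vanishes.
LHS = ∫_0^2 u(x) φ'(x) dx = ∫_0^2 (-π*x^2*cos(π*x/2)/2 + π*x*cos(π*x/2) - π*cos(π*x/2)) dx. Term by term:
  ∫_0^2 -π*cos(π*x/2) dx = 0;  ∫_0^2 π*x*cos(π*x/2) dx = -8/π;  ∫_0^2 -π*x^2*cos(π*x/2)/2 dx = 8/π.
Sum: 0 − 8/π + 8/π = 0.
So LHS = 0.
∫_0^2 v(x) φ(x) dx = ∫_0^2 (-6*x*sin(π*x/2) + 6*sin(π*x/2)) dx. Term by term:
  ∫_0^2 6*sin(π*x/2) dx = 24/π;  ∫_0^2 -6*x*sin(π*x/2) dx = -24/π.
Sum: 24/π − 24/π = 0.
So RHS = -∫_0^2 v(x) φ(x) dx = 0.
LHS = RHS, so the identity holds for this particular φ. But this is necessary, not sufficient: a weak derivative must satisfy the identity for EVERY test function in C_c^∞(0, 2).
Here u is smooth, so its weak derivative equals its classical derivative u'(x) = 2 - 2*x. Since v(x) = 6 - 6*x ≠ u'(x), v is NOT the weak derivative of u — the agreement for this single φ is a coincidence (the difference v − u' happens to be L²-orthogonal to this φ).


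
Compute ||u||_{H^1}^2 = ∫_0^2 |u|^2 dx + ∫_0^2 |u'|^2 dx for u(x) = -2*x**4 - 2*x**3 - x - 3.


||u||_{H^1}^2 = 1041112/315

The H^1 norm (squared) on an interval (0, L) is
  ||u||_{H^1}^2 = ∫_0^L u(x)^2 dx + ∫_0^L u'(x)^2 dx.
Compute u'(x) = -8*x**3 - 6*x**2 - 1.
Then u(x)^2 = 4*x**8 + 8*x**7 + 4*x**6 + 4*x**5 + 16*x**4 + 12*x**3 + x**2 + 6*x + 9 and u'(x)^2 = 64*x**6 + 96*x**5 + 36*x**4 + 16*x**3 + 12*x**2 + 1.
Integrate each monomial from 0 to 2 using ∫_0^2 c·x^n dx = c·2^(n+1)/(n+1):
  ∫_0^2 u(x)^2 dx = ∫_0^2 (4*x^8 + 8*x^7 + 4*x^6 + 4*x^5 + 16*x^4 + 12*x^3 + x^2 + 6*x + 9) dx. Term by term:
    ∫_0^2 4*x^8 dx = 2048/9;  ∫_0^2 8*x^7 dx = 256;  ∫_0^2 4*x^6 dx = 512/7;
    ∫_0^2 4*x^5 dx = 128/3;  ∫_0^2 16*x^4 dx = 512/5;  ∫_0^2 12*x^3 dx = 48;
    ∫_0^2 x^2 dx = 8/3;  ∫_0^2 6*x dx = 12;  ∫_0^2 9 dx = 18.
  Sum: 2048/9 + 256 + 512/7 + 128/3 + 512/5 + 48 + 8/3 + 12 + 18 = 246466/315.
  ∫_0^2 u'(x)^2 dx = ∫_0^2 (64*x^6 + 96*x^5 + 36*x^4 + 16*x^3 + 12*x^2 + 1) dx. Term by term:
    ∫_0^2 64*x^6 dx = 8192/7;  ∫_0^2 96*x^5 dx = 1024;  ∫_0^2 36*x^4 dx = 1152/5;
    ∫_0^2 16*x^3 dx = 64;  ∫_0^2 12*x^2 dx = 32;  ∫_0^2 1 dx = 2.
  Sum: 8192/7 + 1024 + 1152/5 + 64 + 32 + 2 = 88294/35.
Adding: ||u||_{H^1}^2 = 246466/315 + 88294/35 = 1041112/315.


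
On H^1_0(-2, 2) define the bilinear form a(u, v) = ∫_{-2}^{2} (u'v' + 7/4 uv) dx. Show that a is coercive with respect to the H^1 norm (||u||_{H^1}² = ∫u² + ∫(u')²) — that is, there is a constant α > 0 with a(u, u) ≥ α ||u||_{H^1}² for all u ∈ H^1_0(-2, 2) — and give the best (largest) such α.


α = 1

Coercivity of a(·,·) on H^1_0(-2, 2) means a(u, u) ≥ α ||u||_{H^1}² for every u ∈ H^1_0.
The interval has length L = 4, and Poincaré/coercivity depend only on L. Here a(u, u) = ∫(u')² + (7/4)·∫u².
Here c = 7/4 ≥ 1, so a(u,u) = ∫(u')² + c∫u² ≥ ∫(u')² + ∫u² = ||u||_{H^1}², i.e. α = 1 works. No larger α is possible: a(u,u) ≥ α||u||_{H^1}² means (1−α)∫(u')² ≥ (α−c)∫u², and for the modes u_n = sin(nπ(x−x₀)/L) (x₀ the left endpoint) one has ∫u_n²/∫(u_n')² = (L/(nπ))² → 0, so a(u_n,u_n)/||u_n||_{H^1}² → 1. Hence the optimal constant is α = 1.
Therefore α = 1.


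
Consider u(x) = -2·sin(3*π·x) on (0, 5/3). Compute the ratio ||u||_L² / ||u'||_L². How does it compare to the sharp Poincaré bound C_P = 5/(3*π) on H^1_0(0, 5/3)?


||u||_L² / ||u'||_L² = 1/(3*π) < C_P = 5/(3*π).

u(x) = -2·sin(3*π·x), so u'(x) = -6*π*cos(3*π*x).
Writing u(x) = A·sin(kπx/L) with A = -2 and k = 5, use ∫_0^L sin²(kπx/L) dx = L/2 and ∫_0^L cos²(kπx/L) dx = L/2.
u² = 4·sin²(3*π·x) and (u')² = 36*π^2·cos²(3*π·x), and each of sin², cos² integrates to L/2 = 5/6 over (0, 5/3).
∫_0^5/3 u² dx = 10/3, so ||u||_L² = sqrt(30)/3.
∫_0^5/3 (u')² dx = 30*π^2, so ||u'||_L² = sqrt(30)*π.
Ratio ||u||_L² / ||u'||_L² = 1/(3*π).
Sharp Poincaré constant on H^1_0(0, 5/3) is C_P = L/π = 5/(3*π), achieved by sin(3*π/5·x).
This is the k = 5 harmonic; the ratio L/(kπ) is strictly less than C_P = L/π, consistent with the sharp inequality ||u||_L² ≤ C_P ||u'||_L².


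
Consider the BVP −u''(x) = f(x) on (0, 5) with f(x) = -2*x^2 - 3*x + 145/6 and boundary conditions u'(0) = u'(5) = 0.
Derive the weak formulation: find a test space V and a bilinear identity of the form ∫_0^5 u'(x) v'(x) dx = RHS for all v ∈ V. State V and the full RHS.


V = H^1(0, 5) (no boundary constraint on v; u is determined up to an additive constant); weak form: ∫_0^5 u'v' dx = ∫_0^5 (-2*x^2 - 3*x + 145/6) v dx for all v ∈ V.

Multiply both sides by a test function v and integrate from 0 to 5:
  ∫_0^5 −u''(x) v(x) dx = ∫_0^5 f(x) v(x) dx.
Integrate the LHS by parts once:
  ∫_0^5 −u'' v dx = −[u'(x) v(x)]_0^5 + ∫_0^5 u'(x) v'(x) dx.
Thus ∫_0^5 u'(x) v'(x) dx = ∫_0^5 f(x) v(x) dx + [u'(x) v(x)]_0^5.
Choose V so that boundary terms are either known or forced to vanish.
u has homogeneous Neumann: u'(0) = u'(5) = 0. So [u' v]_0^5 = 0·v(5) − 0·v(0) = 0 for any v; take V = H^1(0, 5).
Weak formulation: find u (satisfying any essential BC) such that ∫_0^5 u'(x) v'(x) dx = ∫_0^5 f v dx for all v ∈ V (homogeneous Neumann, so boundary terms vanish).
Substituting f(x) = -2*x^2 - 3*x + 145/6, the right-hand side is ∫_0^5 (-2*x^2 - 3*x + 145/6) v dx.
Compatibility check (pure Neumann): taking v ≡ 1 ∈ V gives 0 = ∫_0^5 f dx + (0) − (0), i.e. ∫_0^5 f dx must equal u'(0) − u'(5) = 0. Indeed ∫_0^5 (-2*x^2 - 3*x + 145/6) dx = 0, so the data are compatible. The solution is then unique only up to an additive constant (fix it e.g. by requiring ∫_0^5 u dx = 0).


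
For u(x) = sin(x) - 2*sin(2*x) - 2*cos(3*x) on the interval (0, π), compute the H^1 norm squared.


||u||_{H^1(0,π)}^2 = -64 + 31*π

u'(x) = 6*sin(3*x) + cos(x) - 4*cos(2*x).
Expand u² and (u')² and integrate term by term on (0, π), using: for integers n ≥ 1, ∫_0^π sin²(nx) dx = ∫_0^π cos²(nx) dx = π/2; for n ≠ n', ∫_0^π sin(nx)sin(n'x) dx = ∫_0^π cos(nx)cos(n'x) dx = 0; and by product-to-sum, ∫_0^π sin(nx)cos(n'x) dx = ½∫_0^π [sin((n+n')x) + sin((n−n')x)] dx, which is 0 when n+n' is even and 2n/(n²−n'²) when n+n' is odd (it need not vanish on (0, π)).
  u² squared terms: (-2)²·∫cos(3x)² dx = 4·π/2 = 2*π;  (-2)²·∫sin(2x)² dx = 4·π/2 = 2*π;  (1)²·∫sin(x)² dx = 1·π/2 = π/2.
  u² cross terms: 2·(-2)·(-2)·∫cos(3x)·sin(2x) dx = 8·(-4/5) = -32/5;  2·(-2)·(1)·∫cos(3x)·sin(x) dx = -4·(0) = 0;  2·(-2)·(1)·∫sin(2x)·sin(x) dx = -4·(0) = 0.
  So ∫_0^π u² dx = 2*π + 2*π + π/2 − 32/5 + 0 + 0 = -32/5 + 9*π/2.
  (u')² squared terms: (-4)²·∫cos(2x)² dx = 16·π/2 = 8*π;  (6)²·∫sin(3x)² dx = 36·π/2 = 18*π;  (1)²·∫cos(x)² dx = 1·π/2 = π/2.
  (u')² cross terms: 2·(-4)·(6)·∫cos(2x)·sin(3x) dx = -48·(6/5) = -288/5;  2·(-4)·(1)·∫cos(2x)·cos(x) dx = -8·(0) = 0;  2·(6)·(1)·∫sin(3x)·cos(x) dx = 12·(0) = 0.
  So ∫_0^π (u')² dx = 8*π + 18*π + π/2 − 288/5 + 0 + 0 = -288/5 + 53*π/2.
||u||_{H^1}^2 = (-32/5 + 9*π/2) + (-288/5 + 53*π/2) = -64 + 31*π.


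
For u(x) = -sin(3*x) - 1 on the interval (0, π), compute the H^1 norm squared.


||u||_{H^1(0,π)}^2 = 4/3 + 6*π

u'(x) = -3*cos(3*x).
Expand u² and (u')² and integrate term by term on (0, π), using: for integers n ≥ 1, ∫_0^π sin²(nx) dx = ∫_0^π cos²(nx) dx = π/2; for n ≠ n', ∫_0^π sin(nx)sin(n'x) dx = ∫_0^π cos(nx)cos(n'x) dx = 0; and by product-to-sum, ∫_0^π sin(nx)cos(n'x) dx = ½∫_0^π [sin((n+n')x) + sin((n−n')x)] dx, which is 0 when n+n' is even and 2n/(n²−n'²) when n+n' is odd (it need not vanish on (0, π)). For the constant mode: ∫_0^π 1 dx = π, ∫_0^π cos(nx) dx = 0, ∫_0^π sin(nx) dx = (1−(−1)^n)/n.
  u² squared terms: (-1)²·∫1 dx = 1·π = π;  (-1)²·∫sin(3x)² dx = 1·π/2 = π/2.
  u² cross terms: 2·(-1)·(-1)·∫1·sin(3x) dx = 2·(2/3) = 4/3.
  So ∫_0^π u² dx = π + π/2 + 4/3 = 4/3 + 3*π/2.
  (u')² squared terms: (-3)²·∫cos(3x)² dx = 9·π/2 = 9*π/2.
  So ∫_0^π (u')² dx = 9*π/2.
||u||_{H^1}^2 = (4/3 + 3*π/2) + (9*π/2) = 4/3 + 6*π.


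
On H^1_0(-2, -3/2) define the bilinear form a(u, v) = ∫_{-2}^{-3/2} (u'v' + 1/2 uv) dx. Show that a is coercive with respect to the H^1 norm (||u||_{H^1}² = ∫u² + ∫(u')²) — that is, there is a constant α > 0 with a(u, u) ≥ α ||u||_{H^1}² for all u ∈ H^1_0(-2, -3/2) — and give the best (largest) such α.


α = (1 + 8*π^2)/(2*(1 + 4*π^2))

Coercivity of a(·,·) on H^1_0(-2, -3/2) means a(u, u) ≥ α ||u||_{H^1}² for every u ∈ H^1_0.
The interval has length L = 1/2, and Poincaré/coercivity depend only on L. Here a(u, u) = ∫(u')² + (1/2)·∫u².
Here 0 < c = 1/2 < 1. The condition a(u,u) ≥ α||u||_{H^1}² reads (1−α)∫(u')² ≥ (α−c)∫u². Any admissible α is ≤ 1 (rapidly oscillating u have ∫u²/∫(u')² → 0), and α = 1 would force 0 ≥ (1−c)∫u², impossible since c < 1; so 1−α > 0. By the sharp Poincaré inequality on H^1_0 of an interval of length L, ∫(u')² ≥ (π/L)²∫u² with equality for the first sine mode sin(π(x−x₀)/L) (x₀ the left endpoint), so the inequality holds for all u iff (1−α)(π/L)² ≥ α − c, i.e. α ≤ ((π/L)² + c)/((π/L)² + 1) = (1 + c(L/π)²)/(1 + (L/π)²). With (π/L)² = 4*π^2 and c = 1/2, the largest admissible constant is α = ((π/L)² + c)/((π/L)² + 1).
Simplifying, α = (1 + 8*π^2)/(2*(1 + 4*π^2)).


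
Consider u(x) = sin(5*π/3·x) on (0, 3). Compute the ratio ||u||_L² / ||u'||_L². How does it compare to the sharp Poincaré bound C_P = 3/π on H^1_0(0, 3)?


||u||_L² / ||u'||_L² = 3/(5*π) < C_P = 3/π.

u(x) = sin(5*π/3·x), so u'(x) = 5*π*cos(5*π*x/3)/3.
Writing u(x) = A·sin(kπx/L) with A = 1 and k = 5, use ∫_0^L sin²(kπx/L) dx = L/2 and ∫_0^L cos²(kπx/L) dx = L/2.
u² = 1·sin²(5*π/3·x) and (u')² = 25*π^2/9·cos²(5*π/3·x), and each of sin², cos² integrates to L/2 = 3/2 over (0, 3).
∫_0^3 u² dx = 3/2, so ||u||_L² = sqrt(6)/2.
∫_0^3 (u')² dx = 25*π^2/6, so ||u'||_L² = 5*sqrt(6)*π/6.
Ratio ||u||_L² / ||u'||_L² = 3/(5*π).
Sharp Poincaré constant on H^1_0(0, 3) is C_P = L/π = 3/π, achieved by sin(π/3·x).
This is the k = 5 harmonic; the ratio L/(kπ) is strictly less than C_P = L/π, consistent with the sharp inequality ||u||_L² ≤ C_P ||u'||_L².


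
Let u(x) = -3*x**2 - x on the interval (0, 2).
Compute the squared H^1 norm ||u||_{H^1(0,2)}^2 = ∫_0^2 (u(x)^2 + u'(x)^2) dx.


||u||_{H^1}^2 = 3094/15

The H^1 norm (squared) on an interval (0, L) is
  ||u||_{H^1}^2 = ∫_0^L u(x)^2 dx + ∫_0^L u'(x)^2 dx.
Compute u'(x) = -6*x - 1.
Then u(x)^2 = 9*x**4 + 6*x**3 + x**2 and u'(x)^2 = 36*x**2 + 12*x + 1.
Integrate each monomial from 0 to 2 using ∫_0^2 c·x^n dx = c·2^(n+1)/(n+1):
  ∫_0^2 u(x)^2 dx = ∫_0^2 (9*x^4 + 6*x^3 + x^2) dx. Term by term:
    ∫_0^2 9*x^4 dx = 288/5;  ∫_0^2 6*x^3 dx = 24;  ∫_0^2 x^2 dx = 8/3.
  Sum: 288/5 + 24 + 8/3 = 1264/15.
  ∫_0^2 u'(x)^2 dx = ∫_0^2 (36*x^2 + 12*x + 1) dx. Term by term:
    ∫_0^2 36*x^2 dx = 96;  ∫_0^2 12*x dx = 24;  ∫_0^2 1 dx = 2.
  Sum: 96 + 24 + 2 = 122.
Adding: ||u||_{H^1}^2 = 1264/15 + 122 = 3094/15.


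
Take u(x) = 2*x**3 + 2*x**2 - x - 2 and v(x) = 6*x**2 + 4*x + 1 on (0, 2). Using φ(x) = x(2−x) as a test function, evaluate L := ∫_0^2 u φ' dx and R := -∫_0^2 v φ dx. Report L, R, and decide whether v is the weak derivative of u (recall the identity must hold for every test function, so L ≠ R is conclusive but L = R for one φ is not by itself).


LHS = -68/5, RHS = -244/15. No, v is not the weak derivative of u.

u(x) = 2*x**3 + 2*x**2 - x - 2, classical derivative u'(x) = 6*x**2 + 4*x - 1.
φ(x) = x(2−x), so φ'(x) = 2 - 2*x.
Note φ(0) = φ(2) = 0, so the boundary term u·φ vanishes.
LHS = ∫_0^2 u(x) φ'(x) dx = ∫_0^2 (-4*x^4 + 6*x^2 + 2*x - 4) dx. Term by term:
  ∫_0^2 -4*x^4 dx = -128/5;  ∫_0^2 6*x^2 dx = 16;  ∫_0^2 2*x dx = 4;
  ∫_0^2 -4 dx = -8.
Sum: -128/5 + 16 + 4 − 8 = -68/5.
So LHS = -68/5.
∫_0^2 v(x) φ(x) dx = ∫_0^2 (-6*x^4 + 8*x^3 + 7*x^2 + 2*x) dx. Term by term:
  ∫_0^2 -6*x^4 dx = -192/5;  ∫_0^2 8*x^3 dx = 32;  ∫_0^2 7*x^2 dx = 56/3;
  ∫_0^2 2*x dx = 4.
Sum: -192/5 + 32 + 56/3 + 4 = 244/15.
So RHS = -∫_0^2 v(x) φ(x) dx = -244/15.
LHS − RHS = 8/3 ≠ 0, so the identity fails.
(For a valid weak derivative the identity must hold for EVERY test function, in particular this one. The failure shows v is NOT the weak derivative of u.)
Correct weak derivative would be u'(x) = 6*x**2 + 4*x - 1.


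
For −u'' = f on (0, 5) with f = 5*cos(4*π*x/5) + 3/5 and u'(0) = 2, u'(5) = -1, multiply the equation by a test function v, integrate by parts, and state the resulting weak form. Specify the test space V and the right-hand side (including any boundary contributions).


V = H^1(0, 5) (v unrestricted at boundary; u is determined up to an additive constant); weak form: ∫_0^5 u'v' dx = ∫_0^5 (5*cos(4*π*x/5) + 3/5) v dx − v(5) − 2·v(0) for all v ∈ V.

Multiply both sides by a test function v and integrate from 0 to 5:
  ∫_0^5 −u''(x) v(x) dx = ∫_0^5 f(x) v(x) dx.
Integrate the LHS by parts once:
  ∫_0^5 −u'' v dx = −[u'(x) v(x)]_0^5 + ∫_0^5 u'(x) v'(x) dx.
Thus ∫_0^5 u'(x) v'(x) dx = ∫_0^5 f(x) v(x) dx + [u'(x) v(x)]_0^5.
Choose V so that boundary terms are either known or forced to vanish.
u has inhomogeneous Neumann u'(0) = 2, u'(5) = -1. [u' v]_0^5 = (-1)·v(5) − (2)·v(0) = − v(5) − 2·v(0). Take V = H^1(0, 5); boundary term becomes part of RHS.
Weak formulation: find u (satisfying any essential BC) such that ∫_0^5 u'(x) v'(x) dx = ∫_0^5 f v dx − v(5) − 2·v(0) for all v ∈ V (Neumann data are natural BCs: they enter the RHS as boundary terms).
Substituting f(x) = 5*cos(4*π*x/5) + 3/5, the right-hand side is ∫_0^5 (5*cos(4*π*x/5) + 3/5) v dx − v(5) − 2·v(0).
Compatibility check (pure Neumann): taking v ≡ 1 ∈ V gives 0 = ∫_0^5 f dx + (-1) − (2), i.e. ∫_0^5 f dx must equal u'(0) − u'(5) = 3. Indeed ∫_0^5 (5*cos(4*π*x/5) + 3/5) dx = 3, so the data are compatible. The solution is then unique only up to an additive constant (fix it e.g. by requiring ∫_0^5 u dx = 0).


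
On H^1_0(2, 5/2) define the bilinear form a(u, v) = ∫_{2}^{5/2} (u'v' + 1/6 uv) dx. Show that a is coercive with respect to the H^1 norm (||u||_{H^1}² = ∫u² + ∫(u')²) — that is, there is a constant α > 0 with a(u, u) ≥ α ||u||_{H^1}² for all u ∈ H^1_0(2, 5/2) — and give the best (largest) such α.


α = (1 + 24*π^2)/(6*(1 + 4*π^2))

Coercivity of a(·,·) on H^1_0(2, 5/2) means a(u, u) ≥ α ||u||_{H^1}² for every u ∈ H^1_0.
The interval has length L = 1/2, and Poincaré/coercivity depend only on L. Here a(u, u) = ∫(u')² + (1/6)·∫u².
Here 0 < c = 1/6 < 1. The condition a(u,u) ≥ α||u||_{H^1}² reads (1−α)∫(u')² ≥ (α−c)∫u². Any admissible α is ≤ 1 (rapidly oscillating u have ∫u²/∫(u')² → 0), and α = 1 would force 0 ≥ (1−c)∫u², impossible since c < 1; so 1−α > 0. By the sharp Poincaré inequality on H^1_0 of an interval of length L, ∫(u')² ≥ (π/L)²∫u² with equality for the first sine mode sin(π(x−x₀)/L) (x₀ the left endpoint), so the inequality holds for all u iff (1−α)(π/L)² ≥ α − c, i.e. α ≤ ((π/L)² + c)/((π/L)² + 1) = (1 + c(L/π)²)/(1 + (L/π)²). With (π/L)² = 4*π^2 and c = 1/6, the largest admissible constant is α = ((π/L)² + c)/((π/L)² + 1).
Simplifying, α = (1 + 24*π^2)/(6*(1 + 4*π^2)).


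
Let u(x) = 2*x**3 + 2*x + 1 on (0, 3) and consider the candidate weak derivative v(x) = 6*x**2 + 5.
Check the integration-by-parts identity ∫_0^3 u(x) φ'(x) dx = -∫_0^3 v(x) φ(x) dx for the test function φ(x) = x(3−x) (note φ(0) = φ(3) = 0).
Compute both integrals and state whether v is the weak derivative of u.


LHS = -819/10, RHS = -477/5. No, v is not the weak derivative of u.

u(x) = 2*x**3 + 2*x + 1, classical derivative u'(x) = 6*x**2 + 2.
φ(x) = x(3−x), so φ'(x) = 3 - 2*x.
Note φ(0) = φ(3) = 0, so the boundary term u·φ vanishes.
LHS = ∫_0^3 u(x) φ'(x) dx = ∫_0^3 (-4*x^4 + 6*x^3 - 4*x^2 + 4*x + 3) dx. Term by term:
  ∫_0^3 -4*x^4 dx = -972/5;  ∫_0^3 6*x^3 dx = 243/2;  ∫_0^3 -4*x^2 dx = -36;
  ∫_0^3 4*x dx = 18;  ∫_0^3 3 dx = 9.
Sum: -972/5 + 243/2 − 36 + 18 + 9 = -819/10.
So LHS = -819/10.
∫_0^3 v(x) φ(x) dx = ∫_0^3 (-6*x^4 + 18*x^3 - 5*x^2 + 15*x) dx. Term by term:
  ∫_0^3 -6*x^4 dx = -1458/5;  ∫_0^3 18*x^3 dx = 729/2;  ∫_0^3 -5*x^2 dx = -45;
  ∫_0^3 15*x dx = 135/2.
Sum: -1458/5 + 729/2 − 45 + 135/2 = 477/5.
So RHS = -∫_0^3 v(x) φ(x) dx = -477/5.
LHS − RHS = 27/2 ≠ 0, so the identity fails.
(For a valid weak derivative the identity must hold for EVERY test function, in particular this one. The failure shows v is NOT the weak derivative of u.)
Correct weak derivative would be u'(x) = 6*x**2 + 2.


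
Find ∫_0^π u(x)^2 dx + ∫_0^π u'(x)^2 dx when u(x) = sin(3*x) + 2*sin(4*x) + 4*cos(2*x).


||u||_{H^1(0,π)}^2 = 48 + 79*π

u'(x) = -8*sin(2*x) + 3*cos(3*x) + 8*cos(4*x).
Expand u² and (u')² and integrate term by term on (0, π), using: for integers n ≥ 1, ∫_0^π sin²(nx) dx = ∫_0^π cos²(nx) dx = π/2; for n ≠ n', ∫_0^π sin(nx)sin(n'x) dx = ∫_0^π cos(nx)cos(n'x) dx = 0; and by product-to-sum, ∫_0^π sin(nx)cos(n'x) dx = ½∫_0^π [sin((n+n')x) + sin((n−n')x)] dx, which is 0 when n+n' is even and 2n/(n²−n'²) when n+n' is odd (it need not vanish on (0, π)).
  u² squared terms: (2)²·∫sin(4x)² dx = 4·π/2 = 2*π;  (4)²·∫cos(2x)² dx = 16·π/2 = 8*π;  (1)²·∫sin(3x)² dx = 1·π/2 = π/2.
  u² cross terms: 2·(2)·(4)·∫sin(4x)·cos(2x) dx = 16·(0) = 0;  2·(2)·(1)·∫sin(4x)·sin(3x) dx = 4·(0) = 0;  2·(4)·(1)·∫cos(2x)·sin(3x) dx = 8·(6/5) = 48/5.
  So ∫_0^π u² dx = 2*π + 8*π + π/2 + 0 + 0 + 48/5 = 48/5 + 21*π/2.
  (u')² squared terms: (-8)²·∫sin(2x)² dx = 64·π/2 = 32*π;  (3)²·∫cos(3x)² dx = 9·π/2 = 9*π/2;  (8)²·∫cos(4x)² dx = 64·π/2 = 32*π.
  (u')² cross terms: 2·(-8)·(3)·∫sin(2x)·cos(3x) dx = -48·(-4/5) = 192/5;  2·(-8)·(8)·∫sin(2x)·cos(4x) dx = -128·(0) = 0;  2·(3)·(8)·∫cos(3x)·cos(4x) dx = 48·(0) = 0.
  So ∫_0^π (u')² dx = 32*π + 9*π/2 + 32*π + 192/5 + 0 + 0 = 192/5 + 137*π/2.
||u||_{H^1}^2 = (48/5 + 21*π/2) + (192/5 + 137*π/2) = 48 + 79*π.


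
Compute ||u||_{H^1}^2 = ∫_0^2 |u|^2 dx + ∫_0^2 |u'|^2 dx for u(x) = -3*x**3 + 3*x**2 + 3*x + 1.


||u||_{H^1}^2 = 5088/35

The H^1 norm (squared) on an interval (0, L) is
  ||u||_{H^1}^2 = ∫_0^L u(x)^2 dx + ∫_0^L u'(x)^2 dx.
Compute u'(x) = -9*x**2 + 6*x + 3.
Then u(x)^2 = 9*x**6 - 18*x**5 - 9*x**4 + 12*x**3 + 15*x**2 + 6*x + 1 and u'(x)^2 = 81*x**4 - 108*x**3 - 18*x**2 + 36*x + 9.
Integrate each monomial from 0 to 2 using ∫_0^2 c·x^n dx = c·2^(n+1)/(n+1):
  ∫_0^2 u(x)^2 dx = ∫_0^2 (9*x^6 - 18*x^5 - 9*x^4 + 12*x^3 + 15*x^2 + 6*x + 1) dx. Term by term:
    ∫_0^2 9*x^6 dx = 1152/7;  ∫_0^2 -18*x^5 dx = -192;  ∫_0^2 -9*x^4 dx = -288/5;
    ∫_0^2 12*x^3 dx = 48;  ∫_0^2 15*x^2 dx = 40;  ∫_0^2 6*x dx = 12;
    ∫_0^2 1 dx = 2.
  Sum: 1152/7 − 192 − 288/5 + 48 + 40 + 12 + 2 = 594/35.
  ∫_0^2 u'(x)^2 dx = ∫_0^2 (81*x^4 - 108*x^3 - 18*x^2 + 36*x + 9) dx. Term by term:
    ∫_0^2 81*x^4 dx = 2592/5;  ∫_0^2 -108*x^3 dx = -432;  ∫_0^2 -18*x^2 dx = -48;
    ∫_0^2 36*x dx = 72;  ∫_0^2 9 dx = 18.
  Sum: 2592/5 − 432 − 48 + 72 + 18 = 642/5.
Adding: ||u||_{H^1}^2 = 594/35 + 642/5 = 5088/35.
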